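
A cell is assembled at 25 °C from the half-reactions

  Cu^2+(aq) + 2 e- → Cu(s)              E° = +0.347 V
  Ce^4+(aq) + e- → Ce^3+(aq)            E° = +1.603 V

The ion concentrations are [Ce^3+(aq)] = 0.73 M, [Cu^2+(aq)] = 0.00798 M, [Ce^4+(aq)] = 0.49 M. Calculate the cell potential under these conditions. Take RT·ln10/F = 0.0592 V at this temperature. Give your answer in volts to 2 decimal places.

+1.31 V

Ce⁴⁺/Ce³⁺ is reduced (cathode, E° = +1.603 V) and Cu²⁺/Cu is oxidized (anode).
E°cell = E°cat − E°an = +1.603 − (+0.347) = +1.256 V; n = 2.
The balanced reaction is 2 Ce^4+(aq) + Cu(s) → 2 Ce^3+(aq) + Cu^2+(aq), so Q = ([Ce^3+(aq)]^2·[Cu^2+(aq)]) / [Ce^4+(aq)]^2 = 0.0177 and log Q = −1.752.
E = E° − (0.0592/n)·log Q = +1.256 − (0.0592/2)(−1.752) = +1.31 V.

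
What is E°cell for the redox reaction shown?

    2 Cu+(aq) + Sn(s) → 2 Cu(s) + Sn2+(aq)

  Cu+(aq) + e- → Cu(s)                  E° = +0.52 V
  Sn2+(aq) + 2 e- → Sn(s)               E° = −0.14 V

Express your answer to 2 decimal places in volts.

+0.66 V

In the reaction as written, Cu+(aq) is reduced (cathode) and Sn2+(aq) is produced by oxidation at the anode.
E°cell = E°(cathode) − E°(anode) = +0.52 − (−0.14) = +0.66 V.
The positive value indicates the reaction is spontaneous as written.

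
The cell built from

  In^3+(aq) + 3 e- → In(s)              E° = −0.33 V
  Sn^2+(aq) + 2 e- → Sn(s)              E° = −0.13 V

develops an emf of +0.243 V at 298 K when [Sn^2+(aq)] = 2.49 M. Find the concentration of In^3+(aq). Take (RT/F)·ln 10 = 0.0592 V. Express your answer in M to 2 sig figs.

0.026 M

With Sn²⁺/Sn at the cathode and In³⁺/In at the anode, E°cell = −0.13 − (−0.33) = +0.20 V (n = 6).
From the Nernst equation, log Q = n(E° − E)/0.0592 = 6·(+0.20 − (+0.243))/0.0592 = −4.358.
Balancing electrons gives 3 Sn^2+(aq) + 2 In(s) → 3 Sn(s) + 2 In^3+(aq); thus Q = [In^3+(aq)]^2 / [Sn^2+(aq)]^3.
Solving for the unknown gives log [In^3+(aq)] = −1.585, so [In^3+(aq)] ≈ 0.026 M.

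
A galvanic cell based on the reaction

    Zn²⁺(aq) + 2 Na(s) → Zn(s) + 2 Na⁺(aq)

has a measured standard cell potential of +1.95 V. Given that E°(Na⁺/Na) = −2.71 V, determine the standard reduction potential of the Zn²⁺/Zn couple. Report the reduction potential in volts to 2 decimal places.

In the reaction as written the Zn²⁺/Zn couple is reduced (cathode) and Na⁺/Na is oxidized (anode), so E°cell = E°(Zn²⁺/Zn) − E°(Na⁺/Na).
E°(Zn²⁺/Zn) = E°cell + E°(anode) = +1.95 + (−2.71) = −0.76 V.

−0.76 V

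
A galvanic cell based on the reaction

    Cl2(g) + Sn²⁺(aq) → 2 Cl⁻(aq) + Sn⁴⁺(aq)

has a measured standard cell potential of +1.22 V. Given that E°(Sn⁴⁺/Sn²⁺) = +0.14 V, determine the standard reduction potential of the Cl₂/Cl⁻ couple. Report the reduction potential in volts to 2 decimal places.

In the reaction as written the Cl₂/Cl⁻ couple is reduced (cathode) and Sn⁴⁺/Sn²⁺ is oxidized (anode), so E°cell = E°(Cl₂/Cl⁻) − E°(Sn⁴⁺/Sn²⁺).
E°(Cl₂/Cl⁻) = E°cell + E°(anode) = +1.22 + (+0.14) = +1.36 V.

+1.36 V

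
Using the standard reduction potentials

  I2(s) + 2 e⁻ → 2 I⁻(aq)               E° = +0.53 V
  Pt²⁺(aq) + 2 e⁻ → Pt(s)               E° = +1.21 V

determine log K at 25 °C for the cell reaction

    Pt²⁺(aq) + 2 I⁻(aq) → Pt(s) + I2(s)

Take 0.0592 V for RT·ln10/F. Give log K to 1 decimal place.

The Pt²⁺/Pt couple is reduced (cathode); E°cell = +1.21 − (+0.53) = +0.68 V with n = 2.
At equilibrium E = 0, so log K = nE°cell / 0.0592 = (2)(+0.68) / 0.0592 = 23.0.

log K = 23.0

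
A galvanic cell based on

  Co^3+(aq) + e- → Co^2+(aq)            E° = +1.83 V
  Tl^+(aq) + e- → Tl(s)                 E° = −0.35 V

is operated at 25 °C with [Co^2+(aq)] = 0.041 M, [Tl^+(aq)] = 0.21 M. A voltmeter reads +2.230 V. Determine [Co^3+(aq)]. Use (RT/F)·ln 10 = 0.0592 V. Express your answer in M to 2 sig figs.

0.060 M

Co³⁺/Co²⁺ is the cathode (higher E°); E°cell = +1.83 − (−0.35) = +2.18 V with n = 1.
Since E = E° − (0.0592/n)·log Q, log Q = n(E° − E)/0.0592 = −0.845.
The balanced reaction is Co^3+(aq) + Tl(s) → Co^2+(aq) + Tl^+(aq), so Q = ([Co^2+(aq)]·[Tl^+(aq)]) / [Co^3+(aq)].
Substituting the known concentrations and solving, log [Co^3+(aq)] = −1.220 and [Co^3+(aq)] = 0.060 M.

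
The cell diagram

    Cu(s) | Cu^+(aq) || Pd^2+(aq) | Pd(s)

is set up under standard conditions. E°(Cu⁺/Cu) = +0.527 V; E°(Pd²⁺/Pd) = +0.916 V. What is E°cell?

By convention the left-hand electrode in cell notation is the anode (oxidation) and the right-hand electrode is the cathode (reduction).
E°cell = E°(right) − E°(left) = +0.916 − (+0.527) = +0.389 V.

+0.389 V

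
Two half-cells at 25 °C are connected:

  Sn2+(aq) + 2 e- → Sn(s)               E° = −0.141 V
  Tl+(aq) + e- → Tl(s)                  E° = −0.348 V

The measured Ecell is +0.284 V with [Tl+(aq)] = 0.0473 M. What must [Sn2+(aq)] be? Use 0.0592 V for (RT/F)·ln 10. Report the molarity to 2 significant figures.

Sn²⁺/Sn is the cathode (higher E°); E°cell = −0.141 − (−0.348) = +0.207 V with n = 2.
Rearranging E = E° − (0.0592/n)·log Q gives log Q = 2(+0.207 − (+0.284))/0.0592 = −2.601.
For Sn2+(aq) + 2 Tl(s) → Sn(s) + 2 Tl+(aq), the reaction quotient is Q = [Tl+(aq)]^2 / [Sn2+(aq)].
Substituting the known concentrations and solving, log [Sn2+(aq)] = −0.049 and [Sn2+(aq)] = 0.89 M.

0.89 M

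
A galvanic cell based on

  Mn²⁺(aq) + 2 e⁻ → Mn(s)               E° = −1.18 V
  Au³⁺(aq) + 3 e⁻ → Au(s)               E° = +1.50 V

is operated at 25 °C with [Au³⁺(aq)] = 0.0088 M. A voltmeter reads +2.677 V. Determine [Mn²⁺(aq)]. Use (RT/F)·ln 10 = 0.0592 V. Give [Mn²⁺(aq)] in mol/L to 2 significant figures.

0.054 M

Au³⁺/Au is the cathode (higher E°); E°cell = +1.50 − (−1.18) = +2.68 V with n = 6.
Rearranging E = E° − (0.0592/n)·log Q gives log Q = 6(+2.68 − (+2.677))/0.0592 = 0.304.
For 2 Au³⁺(aq) + 3 Mn(s) → 2 Au(s) + 3 Mn²⁺(aq), the reaction quotient is Q = [Mn²⁺(aq)]^3 / [Au³⁺(aq)]^2.
Solving for the unknown gives log [Mn²⁺(aq)] = −1.269, so [Mn²⁺(aq)] ≈ 0.054 M.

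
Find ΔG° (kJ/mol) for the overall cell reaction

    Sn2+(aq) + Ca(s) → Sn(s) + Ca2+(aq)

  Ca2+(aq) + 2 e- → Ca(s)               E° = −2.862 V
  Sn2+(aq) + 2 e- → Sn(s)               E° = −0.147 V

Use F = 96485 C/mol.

In the reaction as written Sn2+(aq) is reduced, so the Sn²⁺/Sn couple is the cathode and Ca²⁺/Ca is the anode.
E°cell = −0.147 − (−2.862) = +2.715 V; balancing electrons gives n = 2.
ΔG° = −nFE°cell = −(2)(96485)(+2.715) J/mol = −524 kJ/mol.

−524 kJ/mol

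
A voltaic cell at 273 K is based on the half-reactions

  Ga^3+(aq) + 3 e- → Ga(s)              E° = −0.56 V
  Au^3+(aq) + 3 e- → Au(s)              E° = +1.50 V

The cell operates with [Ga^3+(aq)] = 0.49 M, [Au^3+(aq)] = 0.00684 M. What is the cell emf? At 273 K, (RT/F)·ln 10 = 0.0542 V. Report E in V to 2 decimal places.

+2.03 V

Au³⁺/Au is reduced (cathode, E° = +1.50 V) and Ga³⁺/Ga is oxidized (anode).
E°cell = E°cat − E°an = +1.50 − (−0.56) = +2.06 V; n = 3.
For the overall reaction Au^3+(aq) + Ga(s) → Au(s) + Ga^3+(aq), Q = [Ga^3+(aq)] / [Au^3+(aq)] = 71.6, giving log Q = 1.855.
By the Nernst equation, E = +2.06 − (0.0542/3)·(1.855) = +2.03 V.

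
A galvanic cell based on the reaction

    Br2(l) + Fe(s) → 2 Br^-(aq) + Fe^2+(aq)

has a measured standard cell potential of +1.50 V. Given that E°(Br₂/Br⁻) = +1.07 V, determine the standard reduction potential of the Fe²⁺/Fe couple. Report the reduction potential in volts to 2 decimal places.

In the reaction as written the Br₂/Br⁻ couple is reduced (cathode) and Fe²⁺/Fe is oxidized (anode), so E°cell = E°(Br₂/Br⁻) − E°(Fe²⁺/Fe).
E°(Fe²⁺/Fe) = E°(cathode) − E°cell = +1.07 − (+1.50) = −0.43 V.

−0.43 V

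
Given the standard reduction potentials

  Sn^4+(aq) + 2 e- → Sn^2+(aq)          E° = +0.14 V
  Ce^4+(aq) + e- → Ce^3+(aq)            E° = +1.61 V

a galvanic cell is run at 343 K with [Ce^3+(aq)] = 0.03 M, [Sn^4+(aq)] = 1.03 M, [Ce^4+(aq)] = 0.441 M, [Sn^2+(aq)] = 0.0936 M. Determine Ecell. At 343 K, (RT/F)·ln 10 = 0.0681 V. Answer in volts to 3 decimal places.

+1.514 V

The Ce⁴⁺/Ce³⁺ couple has the more positive E°, so it is the cathode; Sn⁴⁺/Sn²⁺ is the anode.
E°cell = +1.61 − (+0.14) = +1.47 V, with n = 2 electrons transferred.
The balanced reaction is 2 Ce^4+(aq) + Sn^2+(aq) → 2 Ce^3+(aq) + Sn^4+(aq), so Q = ([Ce^3+(aq)]^2·[Sn^4+(aq)]) / ([Ce^4+(aq)]^2·[Sn^2+(aq)]) = 0.0509 and log Q = −1.293.
Applying E = E° − (RT ln10/nF)·log Q gives +1.47 − (0.0681/2)(−1.293) = +1.514 V.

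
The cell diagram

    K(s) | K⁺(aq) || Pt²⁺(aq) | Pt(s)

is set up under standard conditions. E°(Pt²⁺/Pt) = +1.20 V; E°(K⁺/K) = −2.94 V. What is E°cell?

+4.14 V

By convention the left-hand electrode in cell notation is the anode (oxidation) and the right-hand electrode is the cathode (reduction).
E°cell = E°(right) − E°(left) = +1.20 − (−2.94) = +4.14 V.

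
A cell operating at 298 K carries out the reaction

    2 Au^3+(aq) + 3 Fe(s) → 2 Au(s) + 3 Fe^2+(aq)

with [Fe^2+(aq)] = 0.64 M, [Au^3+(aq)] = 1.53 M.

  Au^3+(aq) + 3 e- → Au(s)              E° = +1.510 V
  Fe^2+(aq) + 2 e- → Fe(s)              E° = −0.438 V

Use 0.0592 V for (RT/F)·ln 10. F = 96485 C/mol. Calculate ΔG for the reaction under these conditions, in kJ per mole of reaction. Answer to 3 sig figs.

−1130 kJ/mol

The standard cell potential is +1.510 − (−0.438) = +1.948 V, with n = 6 electrons in the balanced equation.
Here Q = [Fe^2+(aq)]^3 / [Au^3+(aq)]^2 = 0.112 (log Q = −0.951), giving E = +1.948 − (0.0592/6)·(−0.951) = +1.9574 V.
ΔG = −nFE = −(6)(96485)(+1.9574) J/mol = −1130 kJ/mol.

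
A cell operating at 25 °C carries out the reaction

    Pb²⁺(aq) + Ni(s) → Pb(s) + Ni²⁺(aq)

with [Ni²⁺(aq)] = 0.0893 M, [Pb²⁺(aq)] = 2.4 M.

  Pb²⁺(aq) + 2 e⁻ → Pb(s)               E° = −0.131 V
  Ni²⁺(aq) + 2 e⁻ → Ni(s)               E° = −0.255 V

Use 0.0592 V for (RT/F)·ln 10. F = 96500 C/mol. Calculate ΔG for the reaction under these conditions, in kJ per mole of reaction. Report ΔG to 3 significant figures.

With Pb²⁺/Pb reduced at the cathode, E°cell = −0.131 − (−0.255) = +0.124 V and n = 2.
Q = [Ni²⁺(aq)] / [Pb²⁺(aq)] = 0.0372, so log Q = −1.429 and E = +0.124 − (0.0592/2)(−1.429) = +0.1663 V.
Then ΔG = −nFE = −2 × 96500 × +0.1663 J/mol = −32.1 kJ/mol.

−32.1 kJ/mol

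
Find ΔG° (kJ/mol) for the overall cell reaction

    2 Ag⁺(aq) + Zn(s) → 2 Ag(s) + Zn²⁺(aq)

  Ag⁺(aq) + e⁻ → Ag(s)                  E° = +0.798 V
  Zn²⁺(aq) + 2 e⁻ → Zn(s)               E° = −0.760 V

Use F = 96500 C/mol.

−301 kJ/mol

In the reaction as written Ag⁺(aq) is reduced, so the Ag⁺/Ag couple is the cathode and Zn²⁺/Zn is the anode.
E°cell = +0.798 − (−0.760) = +1.558 V; balancing electrons gives n = 2.
ΔG° = −nFE°cell = −(2)(96500)(+1.558) J/mol = −301 kJ/mol.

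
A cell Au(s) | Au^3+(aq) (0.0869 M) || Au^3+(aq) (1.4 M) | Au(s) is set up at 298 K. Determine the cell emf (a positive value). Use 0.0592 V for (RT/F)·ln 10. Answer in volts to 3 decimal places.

For a concentration cell E°cell = 0, since both electrodes use the same couple.
The compartment with the higher Au^3+(aq) concentration (1.4 M) acts as the cathode; ions are reduced there and produced at the dilute (0.0869 M) anode.
With n = 3, Ecell = −(0.0592/3)·log([dilute]/[conc]) = −(0.0592/3)·log(0.0869/1.4) = +0.024 V.

0.024 V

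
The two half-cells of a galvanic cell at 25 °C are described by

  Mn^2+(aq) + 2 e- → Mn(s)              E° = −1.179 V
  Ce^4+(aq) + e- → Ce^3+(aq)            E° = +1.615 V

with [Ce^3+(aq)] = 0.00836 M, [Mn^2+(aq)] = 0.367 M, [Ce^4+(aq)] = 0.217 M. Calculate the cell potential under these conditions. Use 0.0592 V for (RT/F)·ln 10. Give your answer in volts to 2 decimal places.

Since E°(Ce⁴⁺/Ce³⁺) > E°(Mn²⁺/Mn), Ce⁴⁺/Ce³⁺ serves as the cathode.
E°cell = +1.615 − (−1.179) = +2.794 V, with n = 2 electrons transferred.
For the overall reaction 2 Ce^4+(aq) + Mn(s) → 2 Ce^3+(aq) + Mn^2+(aq), Q = ([Ce^3+(aq)]^2·[Mn^2+(aq)]) / [Ce^4+(aq)]^2 = 0.000545, giving log Q = −3.264.
E = E° − (0.0592/n)·log Q = +2.794 − (0.0592/2)(−3.264) = +2.89 V.

+2.89 V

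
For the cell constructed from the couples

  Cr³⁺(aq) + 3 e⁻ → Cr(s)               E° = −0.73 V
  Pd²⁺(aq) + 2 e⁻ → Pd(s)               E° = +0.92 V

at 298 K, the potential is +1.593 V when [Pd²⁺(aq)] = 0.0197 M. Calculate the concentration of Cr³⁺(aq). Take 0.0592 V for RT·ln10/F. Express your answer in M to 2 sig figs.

With Pd²⁺/Pd at the cathode and Cr³⁺/Cr at the anode, E°cell = +0.92 − (−0.73) = +1.65 V (n = 6).
From the Nernst equation, log Q = n(E° − E)/0.0592 = 6·(+1.65 − (+1.593))/0.0592 = 5.777.
The balanced reaction is 3 Pd²⁺(aq) + 2 Cr(s) → 3 Pd(s) + 2 Cr³⁺(aq), so Q = [Cr³⁺(aq)]^2 / [Pd²⁺(aq)]^3.
Substituting the known concentrations and solving, log [Cr³⁺(aq)] = 0.330 and [Cr³⁺(aq)] = 2.1 M.

2.1 M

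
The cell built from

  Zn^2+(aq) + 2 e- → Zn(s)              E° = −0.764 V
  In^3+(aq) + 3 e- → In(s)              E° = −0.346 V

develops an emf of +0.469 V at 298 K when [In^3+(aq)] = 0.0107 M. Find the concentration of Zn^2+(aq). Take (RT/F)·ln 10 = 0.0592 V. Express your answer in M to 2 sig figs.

With In³⁺/In at the cathode and Zn²⁺/Zn at the anode, E°cell = −0.346 − (−0.764) = +0.418 V (n = 6).
From the Nernst equation, log Q = n(E° − E)/0.0592 = 6·(+0.418 − (+0.469))/0.0592 = −5.169.
The balanced reaction is 2 In^3+(aq) + 3 Zn(s) → 2 In(s) + 3 Zn^2+(aq), so Q = [Zn^2+(aq)]^3 / [In^3+(aq)]^2.
Substituting the known concentrations and solving, log [Zn^2+(aq)] = −3.037 and [Zn^2+(aq)] = 0.00092 M.

0.00092 M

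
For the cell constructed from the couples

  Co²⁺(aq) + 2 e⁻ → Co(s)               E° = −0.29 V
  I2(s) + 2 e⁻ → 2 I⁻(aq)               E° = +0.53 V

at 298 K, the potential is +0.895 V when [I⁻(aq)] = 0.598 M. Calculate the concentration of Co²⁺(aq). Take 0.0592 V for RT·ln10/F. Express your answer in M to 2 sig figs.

I₂/I⁻ is the cathode (higher E°); E°cell = +0.53 − (−0.29) = +0.82 V with n = 2.
Rearranging E = E° − (0.0592/n)·log Q gives log Q = 2(+0.82 − (+0.895))/0.0592 = −2.534.
Balancing electrons gives I2(s) + Co(s) → 2 I⁻(aq) + Co²⁺(aq); thus Q = [I⁻(aq)]^2·[Co²⁺(aq)].
Solving for the unknown gives log [Co²⁺(aq)] = −2.087, so [Co²⁺(aq)] ≈ 0.0082 M.

0.0082 M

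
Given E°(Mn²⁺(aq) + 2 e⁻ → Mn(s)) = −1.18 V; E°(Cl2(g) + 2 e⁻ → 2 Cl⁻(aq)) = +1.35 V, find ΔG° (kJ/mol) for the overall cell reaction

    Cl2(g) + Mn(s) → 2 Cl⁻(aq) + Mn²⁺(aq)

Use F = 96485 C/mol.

−488 kJ/mol

In the reaction as written Cl2(g) is reduced, so the Cl₂/Cl⁻ couple is the cathode and Mn²⁺/Mn is the anode.
E°cell = +1.35 − (−1.18) = +2.53 V; balancing electrons gives n = 2.
ΔG° = −nFE°cell = −(2)(96485)(+2.53) J/mol = −488 kJ/mol.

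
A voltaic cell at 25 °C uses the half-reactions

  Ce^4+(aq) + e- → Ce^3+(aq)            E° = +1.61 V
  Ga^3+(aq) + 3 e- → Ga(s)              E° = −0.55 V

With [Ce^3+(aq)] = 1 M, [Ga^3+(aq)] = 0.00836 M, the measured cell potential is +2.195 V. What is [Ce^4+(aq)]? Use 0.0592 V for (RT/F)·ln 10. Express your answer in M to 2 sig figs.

Ce⁴⁺/Ce³⁺ is the cathode (higher E°); E°cell = +1.61 − (−0.55) = +2.16 V with n = 3.
From the Nernst equation, log Q = n(E° − E)/0.0592 = 3·(+2.16 − (+2.195))/0.0592 = −1.774.
For 3 Ce^4+(aq) + Ga(s) → 3 Ce^3+(aq) + Ga^3+(aq), the reaction quotient is Q = ([Ce^3+(aq)]^3·[Ga^3+(aq)]) / [Ce^4+(aq)]^3.
Isolating [Ce^4+(aq)] in Q = 10^{−1.774} yields log [Ce^4+(aq)] = −0.101, i.e. 0.79 M.

0.79 M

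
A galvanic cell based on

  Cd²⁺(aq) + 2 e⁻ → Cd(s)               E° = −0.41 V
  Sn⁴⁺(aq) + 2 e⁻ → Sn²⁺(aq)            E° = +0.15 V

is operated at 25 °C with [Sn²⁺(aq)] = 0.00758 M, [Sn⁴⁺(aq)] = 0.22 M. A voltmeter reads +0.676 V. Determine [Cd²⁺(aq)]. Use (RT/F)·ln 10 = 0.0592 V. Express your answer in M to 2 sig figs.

The Sn⁴⁺/Sn²⁺ couple has the larger reduction potential, so it is the cathode: E°cell = +0.15 − (−0.41) = +0.56 V and n = 2.
Since E = E° − (0.0592/n)·log Q, log Q = n(E° − E)/0.0592 = −3.919.
The balanced reaction is Sn⁴⁺(aq) + Cd(s) → Sn²⁺(aq) + Cd²⁺(aq), so Q = ([Sn²⁺(aq)]·[Cd²⁺(aq)]) / [Sn⁴⁺(aq)].
Substituting the known concentrations and solving, log [Cd²⁺(aq)] = −2.456 and [Cd²⁺(aq)] = 0.0035 M.

0.0035 M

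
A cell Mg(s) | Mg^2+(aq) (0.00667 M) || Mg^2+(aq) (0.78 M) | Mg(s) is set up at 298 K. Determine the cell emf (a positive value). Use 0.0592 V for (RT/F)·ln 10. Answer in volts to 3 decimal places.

0.061 V

For a concentration cell E°cell = 0, since both electrodes use the same couple.
The compartment with the higher Mg^2+(aq) concentration (0.78 M) acts as the cathode; ions are reduced there and produced at the dilute (0.00667 M) anode.
With n = 2, Ecell = −(0.0592/2)·log([dilute]/[conc]) = −(0.0592/2)·log(0.00667/0.78) = +0.061 V.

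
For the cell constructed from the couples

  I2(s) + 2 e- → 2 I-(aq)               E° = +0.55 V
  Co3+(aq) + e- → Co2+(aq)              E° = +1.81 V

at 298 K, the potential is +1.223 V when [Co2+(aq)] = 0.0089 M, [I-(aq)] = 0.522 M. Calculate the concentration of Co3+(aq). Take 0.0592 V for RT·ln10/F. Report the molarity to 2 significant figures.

The Co³⁺/Co²⁺ couple has the larger reduction potential, so it is the cathode: E°cell = +1.81 − (+0.55) = +1.26 V and n = 2.
Rearranging E = E° − (0.0592/n)·log Q gives log Q = 2(+1.26 − (+1.223))/0.0592 = 1.250.
The balanced reaction is 2 Co3+(aq) + 2 I-(aq) → 2 Co2+(aq) + I2(s), so Q = [Co2+(aq)]^2 / ([Co3+(aq)]^2·[I-(aq)]^2).
Isolating [Co3+(aq)] in Q = 10^{1.250} yields log [Co3+(aq)] = −2.393, i.e. 0.0040 M.

0.0040 M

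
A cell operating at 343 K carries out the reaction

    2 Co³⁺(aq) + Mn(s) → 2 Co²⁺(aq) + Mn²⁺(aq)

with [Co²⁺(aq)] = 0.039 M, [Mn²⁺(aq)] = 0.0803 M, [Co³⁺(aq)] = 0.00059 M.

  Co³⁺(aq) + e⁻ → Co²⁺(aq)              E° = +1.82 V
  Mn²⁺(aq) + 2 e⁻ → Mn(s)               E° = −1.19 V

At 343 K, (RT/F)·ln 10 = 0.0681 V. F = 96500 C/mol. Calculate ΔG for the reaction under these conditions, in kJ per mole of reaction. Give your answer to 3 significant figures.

E°cell = +1.82 − (−1.19) = +3.01 V; the balanced reaction transfers n = 2 electrons.
Here Q = ([Co²⁺(aq)]^2·[Mn²⁺(aq)]) / [Co³⁺(aq)]^2 = 351 (log Q = 2.545), giving E = +3.01 − (0.0681/2)·(2.545) = +2.9233 V.
ΔG = −nFE = −(2)(96500)(+2.9233) J/mol = −564 kJ/mol.

−564 kJ/mol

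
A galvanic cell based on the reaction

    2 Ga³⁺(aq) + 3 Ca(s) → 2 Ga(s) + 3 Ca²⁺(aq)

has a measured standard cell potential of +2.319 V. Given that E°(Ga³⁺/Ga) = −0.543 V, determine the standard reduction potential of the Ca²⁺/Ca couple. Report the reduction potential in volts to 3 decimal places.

In the reaction as written the Ga³⁺/Ga couple is reduced (cathode) and Ca²⁺/Ca is oxidized (anode), so E°cell = E°(Ga³⁺/Ga) − E°(Ca²⁺/Ca).
E°(Ca²⁺/Ca) = E°(cathode) − E°cell = −0.543 − (+2.319) = −2.862 V.

−2.862 V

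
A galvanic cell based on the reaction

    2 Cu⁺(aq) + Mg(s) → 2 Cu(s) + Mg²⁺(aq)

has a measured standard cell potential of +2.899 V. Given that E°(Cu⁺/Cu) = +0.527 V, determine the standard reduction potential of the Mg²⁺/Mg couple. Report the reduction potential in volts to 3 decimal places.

−2.372 V

In the reaction as written the Cu⁺/Cu couple is reduced (cathode) and Mg²⁺/Mg is oxidized (anode), so E°cell = E°(Cu⁺/Cu) − E°(Mg²⁺/Mg).
E°(Mg²⁺/Mg) = E°(cathode) − E°cell = +0.527 − (+2.899) = −2.372 V.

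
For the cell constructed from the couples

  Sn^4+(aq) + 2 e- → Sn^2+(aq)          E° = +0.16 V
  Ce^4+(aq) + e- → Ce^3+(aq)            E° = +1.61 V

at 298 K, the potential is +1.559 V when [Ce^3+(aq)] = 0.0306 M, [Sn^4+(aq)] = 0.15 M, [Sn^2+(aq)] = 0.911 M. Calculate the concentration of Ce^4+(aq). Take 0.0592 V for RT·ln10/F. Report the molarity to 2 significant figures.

0.86 M

Ce⁴⁺/Ce³⁺ is the cathode (higher E°); E°cell = +1.61 − (+0.16) = +1.45 V with n = 2.
From the Nernst equation, log Q = n(E° − E)/0.0592 = 2·(+1.45 − (+1.559))/0.0592 = −3.682.
The balanced reaction is 2 Ce^4+(aq) + Sn^2+(aq) → 2 Ce^3+(aq) + Sn^4+(aq), so Q = ([Ce^3+(aq)]^2·[Sn^4+(aq)]) / ([Ce^4+(aq)]^2·[Sn^2+(aq)]).
Isolating [Ce^4+(aq)] in Q = 10^{−3.682} yields log [Ce^4+(aq)] = −0.065, i.e. 0.86 M.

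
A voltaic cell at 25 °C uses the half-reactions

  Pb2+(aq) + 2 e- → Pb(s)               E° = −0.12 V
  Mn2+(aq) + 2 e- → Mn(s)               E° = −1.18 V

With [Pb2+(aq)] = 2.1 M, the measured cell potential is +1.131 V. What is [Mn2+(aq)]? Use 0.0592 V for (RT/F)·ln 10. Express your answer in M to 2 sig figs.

Pb²⁺/Pb is the cathode (higher E°); E°cell = −0.12 − (−1.18) = +1.06 V with n = 2.
Rearranging E = E° − (0.0592/n)·log Q gives log Q = 2(+1.06 − (+1.131))/0.0592 = −2.399.
The balanced reaction is Pb2+(aq) + Mn(s) → Pb(s) + Mn2+(aq), so Q = [Mn2+(aq)] / [Pb2+(aq)].
Solving for the unknown gives log [Mn2+(aq)] = −2.077, so [Mn2+(aq)] ≈ 0.0084 M.

0.0084 M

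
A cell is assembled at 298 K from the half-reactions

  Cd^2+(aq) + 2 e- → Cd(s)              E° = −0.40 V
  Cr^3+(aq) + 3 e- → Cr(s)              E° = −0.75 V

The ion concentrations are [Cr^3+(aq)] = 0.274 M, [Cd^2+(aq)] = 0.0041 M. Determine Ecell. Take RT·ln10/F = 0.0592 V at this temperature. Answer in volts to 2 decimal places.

Since E°(Cd²⁺/Cd) > E°(Cr³⁺/Cr), Cd²⁺/Cd serves as the cathode.
The standard potential is −0.40 − (−0.75) = +0.35 V and the balanced reaction transfers n = 6 electrons.
For the overall reaction 3 Cd^2+(aq) + 2 Cr(s) → 3 Cd(s) + 2 Cr^3+(aq), Q = [Cr^3+(aq)]^2 / [Cd^2+(aq)]^3 = 1.09×10^6, giving log Q = 6.037.
By the Nernst equation, E = +0.35 − (0.0592/6)·(6.037) = +0.29 V.

+0.29 V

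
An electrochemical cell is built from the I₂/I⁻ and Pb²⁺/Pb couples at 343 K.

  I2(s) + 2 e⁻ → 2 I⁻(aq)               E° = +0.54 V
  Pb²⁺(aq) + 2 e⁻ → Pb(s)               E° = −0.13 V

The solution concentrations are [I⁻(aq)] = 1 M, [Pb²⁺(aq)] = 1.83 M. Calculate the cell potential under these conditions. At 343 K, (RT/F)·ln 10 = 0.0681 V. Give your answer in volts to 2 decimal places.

The I₂/I⁻ couple has the more positive E°, so it is the cathode; Pb²⁺/Pb is the anode.
The standard potential is +0.54 − (−0.13) = +0.67 V and the balanced reaction transfers n = 2 electrons.
The balanced reaction is I2(s) + Pb(s) → 2 I⁻(aq) + Pb²⁺(aq), so Q = [I⁻(aq)]^2·[Pb²⁺(aq)] = 1.83 and log Q = 0.262.
Applying E = E° − (RT ln10/nF)·log Q gives +0.67 − (0.0681/2)(0.262) = +0.66 V.

+0.66 V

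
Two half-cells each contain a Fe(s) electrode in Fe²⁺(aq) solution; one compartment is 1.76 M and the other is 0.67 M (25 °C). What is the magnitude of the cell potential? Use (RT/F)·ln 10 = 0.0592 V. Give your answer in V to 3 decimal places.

For a concentration cell E°cell = 0, since both electrodes use the same couple.
The compartment with the higher Fe²⁺(aq) concentration (1.76 M) acts as the cathode; ions are reduced there and produced at the dilute (0.67 M) anode.
With n = 2, Ecell = −(0.0592/2)·log([dilute]/[conc]) = −(0.0592/2)·log(0.67/1.76) = +0.012 V.

0.012 V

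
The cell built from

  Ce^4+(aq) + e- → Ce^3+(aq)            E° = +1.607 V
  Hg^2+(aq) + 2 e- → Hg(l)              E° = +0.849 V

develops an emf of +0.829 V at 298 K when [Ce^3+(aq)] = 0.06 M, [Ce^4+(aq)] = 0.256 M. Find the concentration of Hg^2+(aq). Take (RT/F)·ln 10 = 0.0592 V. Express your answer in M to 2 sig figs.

With Ce⁴⁺/Ce³⁺ at the cathode and Hg²⁺/Hg at the anode, E°cell = +1.607 − (+0.849) = +0.758 V (n = 2).
Rearranging E = E° − (0.0592/n)·log Q gives log Q = 2(+0.758 − (+0.829))/0.0592 = −2.399.
The balanced reaction is 2 Ce^4+(aq) + Hg(l) → 2 Ce^3+(aq) + Hg^2+(aq), so Q = ([Ce^3+(aq)]^2·[Hg^2+(aq)]) / [Ce^4+(aq)]^2.
Isolating [Hg^2+(aq)] in Q = 10^{−2.399} yields log [Hg^2+(aq)] = −1.139, i.e. 0.073 M.

0.073 M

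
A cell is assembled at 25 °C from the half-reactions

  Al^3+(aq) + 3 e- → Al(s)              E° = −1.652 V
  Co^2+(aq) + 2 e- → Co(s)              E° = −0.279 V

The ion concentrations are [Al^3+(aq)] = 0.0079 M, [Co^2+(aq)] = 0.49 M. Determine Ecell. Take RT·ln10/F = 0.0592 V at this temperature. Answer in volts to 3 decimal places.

+1.405 V

Co²⁺/Co is reduced (cathode, E° = −0.279 V) and Al³⁺/Al is oxidized (anode).
E°cell = −0.279 − (−1.652) = +1.373 V, with n = 6 electrons transferred.
For the overall reaction 3 Co^2+(aq) + 2 Al(s) → 3 Co(s) + 2 Al^3+(aq), Q = [Al^3+(aq)]^2 / [Co^2+(aq)]^3 = 0.00053, giving log Q = −3.275.
E = E° − (0.0592/n)·log Q = +1.373 − (0.0592/6)(−3.275) = +1.405 V.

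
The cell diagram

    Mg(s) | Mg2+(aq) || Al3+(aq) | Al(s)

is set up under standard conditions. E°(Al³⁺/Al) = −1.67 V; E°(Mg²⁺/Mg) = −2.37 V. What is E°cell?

By convention the left-hand electrode in cell notation is the anode (oxidation) and the right-hand electrode is the cathode (reduction).
E°cell = E°(right) − E°(left) = −1.67 − (−2.37) = +0.70 V.

+0.70 V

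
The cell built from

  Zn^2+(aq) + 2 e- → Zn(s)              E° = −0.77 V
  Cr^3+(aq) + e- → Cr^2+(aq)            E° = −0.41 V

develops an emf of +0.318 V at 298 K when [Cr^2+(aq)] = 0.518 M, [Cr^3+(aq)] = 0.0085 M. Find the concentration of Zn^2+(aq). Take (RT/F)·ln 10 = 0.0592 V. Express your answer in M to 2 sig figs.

Cr³⁺/Cr²⁺ is the cathode (higher E°); E°cell = −0.41 − (−0.77) = +0.36 V with n = 2.
Rearranging E = E° − (0.0592/n)·log Q gives log Q = 2(+0.36 − (+0.318))/0.0592 = 1.419.
Balancing electrons gives 2 Cr^3+(aq) + Zn(s) → 2 Cr^2+(aq) + Zn^2+(aq); thus Q = ([Cr^2+(aq)]^2·[Zn^2+(aq)]) / [Cr^3+(aq)]^2.
Substituting the known concentrations and solving, log [Zn^2+(aq)] = −2.151 and [Zn^2+(aq)] = 0.0071 M.

0.0071 M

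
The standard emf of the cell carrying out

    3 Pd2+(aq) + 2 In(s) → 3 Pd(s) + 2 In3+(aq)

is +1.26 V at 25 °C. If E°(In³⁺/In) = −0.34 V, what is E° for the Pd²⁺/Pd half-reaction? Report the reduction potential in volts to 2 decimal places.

In the reaction as written the Pd²⁺/Pd couple is reduced (cathode) and In³⁺/In is oxidized (anode), so E°cell = E°(Pd²⁺/Pd) − E°(In³⁺/In).
E°(Pd²⁺/Pd) = E°cell + E°(anode) = +1.26 + (−0.34) = +0.92 V.

+0.92 V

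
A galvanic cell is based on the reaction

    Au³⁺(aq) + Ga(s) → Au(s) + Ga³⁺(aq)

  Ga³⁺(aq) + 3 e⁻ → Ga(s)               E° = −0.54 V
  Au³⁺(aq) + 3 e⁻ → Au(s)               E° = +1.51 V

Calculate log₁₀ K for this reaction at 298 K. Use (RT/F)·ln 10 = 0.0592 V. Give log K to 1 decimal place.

log K = 103.9

The Au³⁺/Au couple is reduced (cathode); E°cell = +1.51 − (−0.54) = +2.05 V with n = 3.
At equilibrium E = 0, so log K = nE°cell / 0.0592 = (3)(+2.05) / 0.0592 = 103.9.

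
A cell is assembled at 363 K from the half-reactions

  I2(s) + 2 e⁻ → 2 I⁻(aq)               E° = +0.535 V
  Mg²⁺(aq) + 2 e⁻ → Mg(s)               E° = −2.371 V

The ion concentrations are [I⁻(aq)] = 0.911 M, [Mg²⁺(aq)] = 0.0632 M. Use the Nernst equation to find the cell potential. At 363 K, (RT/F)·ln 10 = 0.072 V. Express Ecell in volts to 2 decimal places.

+2.95 V

I₂/I⁻ is reduced (cathode, E° = +0.535 V) and Mg²⁺/Mg is oxidized (anode).
E°cell = E°cat − E°an = +0.535 − (−2.371) = +2.906 V; n = 2.
The balanced reaction is I2(s) + Mg(s) → 2 I⁻(aq) + Mg²⁺(aq), so Q = [I⁻(aq)]^2·[Mg²⁺(aq)] = 0.0525 and log Q = −1.280.
By the Nernst equation, E = +2.906 − (0.072/2)·(−1.280) = +2.95 V.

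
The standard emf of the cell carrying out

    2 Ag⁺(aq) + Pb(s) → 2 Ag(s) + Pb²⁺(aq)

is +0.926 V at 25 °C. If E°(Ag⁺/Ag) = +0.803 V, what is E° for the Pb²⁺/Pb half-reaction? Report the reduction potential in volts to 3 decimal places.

−0.123 V

In the reaction as written the Ag⁺/Ag couple is reduced (cathode) and Pb²⁺/Pb is oxidized (anode), so E°cell = E°(Ag⁺/Ag) − E°(Pb²⁺/Pb).
E°(Pb²⁺/Pb) = E°(cathode) − E°cell = +0.803 − (+0.926) = −0.123 V.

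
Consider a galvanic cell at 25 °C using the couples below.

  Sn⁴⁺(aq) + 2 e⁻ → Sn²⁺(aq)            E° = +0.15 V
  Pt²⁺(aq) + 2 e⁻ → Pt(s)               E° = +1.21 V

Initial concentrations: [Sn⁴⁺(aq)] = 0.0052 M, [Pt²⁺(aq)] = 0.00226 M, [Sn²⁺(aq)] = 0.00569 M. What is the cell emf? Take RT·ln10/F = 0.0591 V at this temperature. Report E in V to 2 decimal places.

+0.98 V

Pt²⁺/Pt is reduced (cathode, E° = +1.21 V) and Sn⁴⁺/Sn²⁺ is oxidized (anode).
The standard potential is +1.21 − (+0.15) = +1.06 V and the balanced reaction transfers n = 2 electrons.
Balancing gives Pt²⁺(aq) + Sn²⁺(aq) → Pt(s) + Sn⁴⁺(aq); hence Q = [Sn⁴⁺(aq)] / ([Pt²⁺(aq)]·[Sn²⁺(aq)]) = 404 (log Q = 2.607).
Applying E = E° − (RT ln10/nF)·log Q gives +1.06 − (0.0591/2)(2.607) = +0.98 V.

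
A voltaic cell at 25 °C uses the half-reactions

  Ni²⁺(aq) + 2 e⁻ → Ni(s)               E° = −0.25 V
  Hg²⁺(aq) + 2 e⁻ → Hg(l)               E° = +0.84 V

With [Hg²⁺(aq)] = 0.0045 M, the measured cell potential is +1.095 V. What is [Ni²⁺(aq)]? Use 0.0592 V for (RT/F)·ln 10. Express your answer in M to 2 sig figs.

0.0030 M

With Hg²⁺/Hg at the cathode and Ni²⁺/Ni at the anode, E°cell = +0.84 − (−0.25) = +1.09 V (n = 2).
Rearranging E = E° − (0.0592/n)·log Q gives log Q = 2(+1.09 − (+1.095))/0.0592 = −0.169.
Balancing electrons gives Hg²⁺(aq) + Ni(s) → Hg(l) + Ni²⁺(aq); thus Q = [Ni²⁺(aq)] / [Hg²⁺(aq)].
Isolating [Ni²⁺(aq)] in Q = 10^{−0.169} yields log [Ni²⁺(aq)] = −2.516, i.e. 0.0030 M.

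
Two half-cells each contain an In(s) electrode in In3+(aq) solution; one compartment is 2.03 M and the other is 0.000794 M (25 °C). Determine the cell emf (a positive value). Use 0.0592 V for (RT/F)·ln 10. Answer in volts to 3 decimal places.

0.067 V

For a concentration cell E°cell = 0, since both electrodes use the same couple.
The compartment with the higher In3+(aq) concentration (2.03 M) acts as the cathode; ions are reduced there and produced at the dilute (0.000794 M) anode.
With n = 3, Ecell = −(0.0592/3)·log([dilute]/[conc]) = −(0.0592/3)·log(0.000794/2.03) = +0.067 V.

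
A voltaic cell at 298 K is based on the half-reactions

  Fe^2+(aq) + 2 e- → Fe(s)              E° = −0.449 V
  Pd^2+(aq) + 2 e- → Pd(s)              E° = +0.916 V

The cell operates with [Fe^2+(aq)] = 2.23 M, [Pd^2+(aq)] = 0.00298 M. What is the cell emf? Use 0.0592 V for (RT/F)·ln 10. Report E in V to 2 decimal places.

+1.28 V

Pd²⁺/Pd is reduced (cathode, E° = +0.916 V) and Fe²⁺/Fe is oxidized (anode).
The standard potential is +0.916 − (−0.449) = +1.365 V and the balanced reaction transfers n = 2 electrons.
For the overall reaction Pd^2+(aq) + Fe(s) → Pd(s) + Fe^2+(aq), Q = [Fe^2+(aq)] / [Pd^2+(aq)] = 748, giving log Q = 2.874.
E = E° − (0.0592/n)·log Q = +1.365 − (0.0592/2)(2.874) = +1.28 V.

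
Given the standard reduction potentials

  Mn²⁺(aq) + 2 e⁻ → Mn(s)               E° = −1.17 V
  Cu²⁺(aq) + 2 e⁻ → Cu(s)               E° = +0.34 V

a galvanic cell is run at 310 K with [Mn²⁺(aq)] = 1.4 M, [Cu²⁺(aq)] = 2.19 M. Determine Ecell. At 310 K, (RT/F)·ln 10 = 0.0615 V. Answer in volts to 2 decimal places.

Cu²⁺/Cu is reduced (cathode, E° = +0.34 V) and Mn²⁺/Mn is oxidized (anode).
The standard potential is +0.34 − (−1.17) = +1.51 V and the balanced reaction transfers n = 2 electrons.
The balanced reaction is Cu²⁺(aq) + Mn(s) → Cu(s) + Mn²⁺(aq), so Q = [Mn²⁺(aq)] / [Cu²⁺(aq)] = 0.639 and log Q = −0.194.
Applying E = E° − (RT ln10/nF)·log Q gives +1.51 − (0.0615/2)(−0.194) = +1.52 V.

+1.52 V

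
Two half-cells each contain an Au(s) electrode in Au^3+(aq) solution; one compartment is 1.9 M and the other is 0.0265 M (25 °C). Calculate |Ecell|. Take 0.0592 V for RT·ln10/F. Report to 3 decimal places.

0.037 V

For a concentration cell E°cell = 0, since both electrodes use the same couple.
The compartment with the higher Au^3+(aq) concentration (1.9 M) acts as the cathode; ions are reduced there and produced at the dilute (0.0265 M) anode.
With n = 3, Ecell = −(0.0592/3)·log([dilute]/[conc]) = −(0.0592/3)·log(0.0265/1.9) = +0.037 V.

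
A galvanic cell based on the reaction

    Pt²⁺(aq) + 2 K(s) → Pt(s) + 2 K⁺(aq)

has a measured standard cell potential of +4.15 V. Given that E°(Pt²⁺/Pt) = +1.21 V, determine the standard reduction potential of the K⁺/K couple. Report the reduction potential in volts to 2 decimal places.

−2.94 V

In the reaction as written the Pt²⁺/Pt couple is reduced (cathode) and K⁺/K is oxidized (anode), so E°cell = E°(Pt²⁺/Pt) − E°(K⁺/K).
E°(K⁺/K) = E°(cathode) − E°cell = +1.21 − (+4.15) = −2.94 V.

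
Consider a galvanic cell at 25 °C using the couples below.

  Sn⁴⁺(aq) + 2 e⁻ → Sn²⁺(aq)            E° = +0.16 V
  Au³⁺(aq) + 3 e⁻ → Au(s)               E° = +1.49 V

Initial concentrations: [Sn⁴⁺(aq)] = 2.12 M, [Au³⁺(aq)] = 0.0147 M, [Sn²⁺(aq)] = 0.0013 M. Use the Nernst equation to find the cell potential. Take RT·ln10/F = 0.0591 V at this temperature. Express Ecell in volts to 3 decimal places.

+1.199 V

Since E°(Au³⁺/Au) > E°(Sn⁴⁺/Sn²⁺), Au³⁺/Au serves as the cathode.
E°cell = +1.49 − (+0.16) = +1.33 V, with n = 6 electrons transferred.
The balanced reaction is 2 Au³⁺(aq) + 3 Sn²⁺(aq) → 2 Au(s) + 3 Sn⁴⁺(aq), so Q = [Sn⁴⁺(aq)]^3 / ([Au³⁺(aq)]^2·[Sn²⁺(aq)]^3) = 2.01×10^13 and log Q = 13.303.
Applying E = E° − (RT ln10/nF)·log Q gives +1.33 − (0.0591/6)(13.303) = +1.199 V.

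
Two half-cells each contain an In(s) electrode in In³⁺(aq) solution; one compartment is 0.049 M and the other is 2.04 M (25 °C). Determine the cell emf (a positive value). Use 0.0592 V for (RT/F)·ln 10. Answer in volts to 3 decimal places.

0.032 V

For a concentration cell E°cell = 0, since both electrodes use the same couple.
The compartment with the higher In³⁺(aq) concentration (2.04 M) acts as the cathode; ions are reduced there and produced at the dilute (0.049 M) anode.
With n = 3, Ecell = −(0.0592/3)·log([dilute]/[conc]) = −(0.0592/3)·log(0.049/2.04) = +0.032 V.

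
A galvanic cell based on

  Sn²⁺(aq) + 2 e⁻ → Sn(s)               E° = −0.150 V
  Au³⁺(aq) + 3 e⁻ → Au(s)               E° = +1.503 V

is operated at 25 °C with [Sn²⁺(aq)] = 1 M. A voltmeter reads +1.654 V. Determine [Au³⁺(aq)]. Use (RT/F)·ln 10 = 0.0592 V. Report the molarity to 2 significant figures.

1.1 M

Au³⁺/Au is the cathode (higher E°); E°cell = +1.503 − (−0.150) = +1.653 V with n = 6.
From the Nernst equation, log Q = n(E° − E)/0.0592 = 6·(+1.653 − (+1.654))/0.0592 = −0.101.
Balancing electrons gives 2 Au³⁺(aq) + 3 Sn(s) → 2 Au(s) + 3 Sn²⁺(aq); thus Q = [Sn²⁺(aq)]^3 / [Au³⁺(aq)]^2.
Substituting the known concentrations and solving, log [Au³⁺(aq)] = 0.051 and [Au³⁺(aq)] = 1.1 M.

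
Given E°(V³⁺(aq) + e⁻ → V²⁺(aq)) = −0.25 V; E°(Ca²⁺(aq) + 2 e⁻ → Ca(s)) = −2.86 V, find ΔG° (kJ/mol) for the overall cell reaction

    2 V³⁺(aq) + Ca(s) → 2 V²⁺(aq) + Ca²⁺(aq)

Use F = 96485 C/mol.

In the reaction as written V³⁺(aq) is reduced, so the V³⁺/V²⁺ couple is the cathode and Ca²⁺/Ca is the anode.
E°cell = −0.25 − (−2.86) = +2.61 V; balancing electrons gives n = 2.
ΔG° = −nFE°cell = −(2)(96485)(+2.61) J/mol = −504 kJ/mol.

−504 kJ/mol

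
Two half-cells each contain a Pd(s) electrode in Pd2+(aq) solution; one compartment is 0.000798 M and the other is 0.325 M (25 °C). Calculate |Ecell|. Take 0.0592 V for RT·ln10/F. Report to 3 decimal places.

0.077 V

For a concentration cell E°cell = 0, since both electrodes use the same couple.
The compartment with the higher Pd2+(aq) concentration (0.325 M) acts as the cathode; ions are reduced there and produced at the dilute (0.000798 M) anode.
With n = 2, Ecell = −(0.0592/2)·log([dilute]/[conc]) = −(0.0592/2)·log(0.000798/0.325) = +0.077 V.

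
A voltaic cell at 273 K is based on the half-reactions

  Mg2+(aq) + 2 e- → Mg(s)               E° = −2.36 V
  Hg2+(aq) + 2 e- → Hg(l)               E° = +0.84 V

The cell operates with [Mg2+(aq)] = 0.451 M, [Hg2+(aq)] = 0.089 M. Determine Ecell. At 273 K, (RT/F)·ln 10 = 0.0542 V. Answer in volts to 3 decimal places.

Since E°(Hg²⁺/Hg) > E°(Mg²⁺/Mg), Hg²⁺/Hg serves as the cathode.
E°cell = +0.84 − (−2.36) = +3.20 V, with n = 2 electrons transferred.
For the overall reaction Hg2+(aq) + Mg(s) → Hg(l) + Mg2+(aq), Q = [Mg2+(aq)] / [Hg2+(aq)] = 5.07, giving log Q = 0.705.
E = E° − (0.0542/n)·log Q = +3.20 − (0.0542/2)(0.705) = +3.181 V.

+3.181 V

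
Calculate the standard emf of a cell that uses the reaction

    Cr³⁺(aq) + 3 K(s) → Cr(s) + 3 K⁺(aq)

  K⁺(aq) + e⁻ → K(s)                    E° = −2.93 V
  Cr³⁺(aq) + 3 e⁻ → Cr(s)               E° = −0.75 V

Cr³⁺(aq) gains electrons, so the Cr³⁺/Cr couple is the cathode; the K⁺/K couple is the anode.
E°cell = E°(cathode) − E°(anode) = −0.75 − (−2.93) = +2.18 V.

+2.18 V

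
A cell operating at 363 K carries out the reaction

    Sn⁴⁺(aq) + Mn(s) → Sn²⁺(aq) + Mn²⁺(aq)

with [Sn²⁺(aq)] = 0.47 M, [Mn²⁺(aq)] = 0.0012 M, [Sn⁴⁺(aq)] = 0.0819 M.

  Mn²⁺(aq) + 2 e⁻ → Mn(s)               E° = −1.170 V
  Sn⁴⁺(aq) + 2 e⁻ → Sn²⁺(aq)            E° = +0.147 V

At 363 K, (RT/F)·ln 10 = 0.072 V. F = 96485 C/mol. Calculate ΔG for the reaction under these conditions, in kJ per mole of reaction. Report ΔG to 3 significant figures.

−269 kJ/mol

The standard cell potential is +0.147 − (−1.170) = +1.317 V, with n = 2 electrons in the balanced equation.
Here Q = ([Sn²⁺(aq)]·[Mn²⁺(aq)]) / [Sn⁴⁺(aq)] = 0.00689 (log Q = −2.162), giving E = +1.317 − (0.072/2)·(−2.162) = +1.3948 V.
Finally ΔG = −nFE = −(2)(96485 C/mol)(+1.3948 V) = −269 kJ/mol.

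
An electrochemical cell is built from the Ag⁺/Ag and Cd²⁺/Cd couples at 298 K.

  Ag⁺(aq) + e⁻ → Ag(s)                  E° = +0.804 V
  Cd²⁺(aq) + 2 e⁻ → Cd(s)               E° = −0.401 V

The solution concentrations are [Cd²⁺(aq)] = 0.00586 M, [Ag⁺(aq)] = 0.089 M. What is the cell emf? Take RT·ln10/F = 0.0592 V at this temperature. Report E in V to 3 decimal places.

The Ag⁺/Ag couple has the more positive E°, so it is the cathode; Cd²⁺/Cd is the anode.
E°cell = E°cat − E°an = +0.804 − (−0.401) = +1.205 V; n = 2.
For the overall reaction 2 Ag⁺(aq) + Cd(s) → 2 Ag(s) + Cd²⁺(aq), Q = [Cd²⁺(aq)] / [Ag⁺(aq)]^2 = 0.74, giving log Q = −0.131.
Applying E = E° − (RT ln10/nF)·log Q gives +1.205 − (0.0592/2)(−0.131) = +1.209 V.

+1.209 V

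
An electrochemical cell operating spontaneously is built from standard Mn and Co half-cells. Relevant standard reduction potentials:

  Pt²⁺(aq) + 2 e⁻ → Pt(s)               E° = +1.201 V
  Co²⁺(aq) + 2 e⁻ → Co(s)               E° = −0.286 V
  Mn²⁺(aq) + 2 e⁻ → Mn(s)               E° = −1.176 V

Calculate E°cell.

The Co²⁺/Co couple has the higher E°, so Co ion is reduced (cathode) and Mn is oxidized (anode).
E°cell = E°(cathode) − E°(anode) = −0.286 − (−1.176) = +0.890 V.

+0.890 V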